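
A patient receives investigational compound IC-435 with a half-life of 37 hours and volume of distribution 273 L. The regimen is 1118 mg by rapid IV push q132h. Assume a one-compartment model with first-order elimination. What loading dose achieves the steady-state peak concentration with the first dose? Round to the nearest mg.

f = (1/2)^(132/37) ≈ 0.084344; accumulation ratio R = 1/(1−f) ≈ 1.09211.
Loading dose to hit Cmax,ss on first dose: D_load = D_maint·R ≈ 1118 × 1.09211 ≈ 1220.98 mg.

1221 mg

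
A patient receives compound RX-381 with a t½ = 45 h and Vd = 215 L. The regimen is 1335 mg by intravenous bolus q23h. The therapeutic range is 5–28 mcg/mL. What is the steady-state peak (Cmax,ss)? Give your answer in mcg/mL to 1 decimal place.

Over one 23-h interval, 23/45 ≈ 0.51111 half-lives elapse, leaving f ≈ 0.7017 of each dose.
Accumulation ratio R = 1/(1 − f) ≈ 1/0.2983 ≈ 3.3523.
Single-dose peak C₀ = D/Vd = 1335/215 ≈ 6.209 mcg/mL.
Steady-state peak Cmax,ss = C₀·R ≈ 6.209 × 3.3523 ≈ 20.814 mcg/mL.
Peak 20.8 mcg/mL vs MTC 28 mcg/mL: below toxic threshold.

20.8 mcg/mL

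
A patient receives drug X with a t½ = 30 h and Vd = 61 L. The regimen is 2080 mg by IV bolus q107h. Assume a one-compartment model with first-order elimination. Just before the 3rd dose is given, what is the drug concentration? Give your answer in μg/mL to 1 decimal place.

3.1 μg/mL

f = (1/2)^(τ/t½) = (1/2)^(107/30) ≈ 0.0844.
C₀ = D/Vd = 2080/61 ≈ 34.098 μg/mL.
Before the 3rd dose, 2 doses have been given. Superposition: Cmin = C₀·(f + f²).
≈ 34.098 × (0.0844 + 0.0071) ≈ 34.098 × 0.0915 ≈ 3.120 μg/mL.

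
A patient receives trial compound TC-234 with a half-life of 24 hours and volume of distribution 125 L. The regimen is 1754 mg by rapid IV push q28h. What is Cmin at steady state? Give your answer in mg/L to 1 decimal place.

τ/t½ = 28/24 ≈ 1.1667, so fraction remaining f = (1/2)^(28/24) ≈ 0.4454.
At steady state, accumulation factor R = 1/(1 − e^(−kτ)) ≈ 1.8031.
Each bolus raises the concentration by D/Vd = 1754/125 ≈ 14.032 mg/L.
Steady-state peak Cmax,ss = C₀·R ≈ 14.032 × 1.8031 ≈ 25.301 mg/L.
One interval later, Cmin,ss = Cmax,ss·e^(−kτ) ≈ 25.301 × 0.4454 ≈ 11.269 mg/L.

11.3 mg/L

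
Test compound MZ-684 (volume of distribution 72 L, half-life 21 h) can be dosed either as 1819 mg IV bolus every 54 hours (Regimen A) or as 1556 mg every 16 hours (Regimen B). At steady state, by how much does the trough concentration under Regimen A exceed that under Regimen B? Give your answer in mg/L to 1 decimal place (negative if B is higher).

Regimen A: f = (1/2)^(54/21) ≈ 0.1682; Cmin,ss = (1819/72)·f/(1−f) ≈ 5.109 mg/L.
Regimen B: f = (1/2)^(16/21) ≈ 0.5897; Cmin,ss = (1556/72)·f/(1−f) ≈ 31.060 mg/L.
Difference ≈ 5.109 − 31.060 ≈ -25.951 mg/L.

-26.0 mg/L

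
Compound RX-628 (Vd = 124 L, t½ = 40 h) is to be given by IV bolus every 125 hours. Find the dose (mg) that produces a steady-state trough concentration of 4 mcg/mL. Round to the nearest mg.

τ/t½ = 125/40 ≈ 3.125, so f = (1/2)^(125/40) ≈ 0.114626.
Cmin,ss = (D/Vd)·f/(1−f), so D = Cmin,ss·Vd·(1−f)/f.
D = 4 × 124 × (1−f)/f ≈ 4 × 124 × 7.72402 ≈ 3831.11 mg.

3831 mg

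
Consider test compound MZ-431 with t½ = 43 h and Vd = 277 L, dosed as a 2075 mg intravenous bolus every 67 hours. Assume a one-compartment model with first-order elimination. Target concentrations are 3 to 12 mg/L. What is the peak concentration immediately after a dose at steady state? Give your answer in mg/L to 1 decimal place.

11.3 mg/L

k = ln2/t½ = ln2/43 ≈ 0.016120 h⁻¹; fraction remaining f = e^(−kτ) = e^(−0.016120×67) ≈ 0.3396.
At steady state, accumulation factor R = 1/(1 − e^(−kτ)) ≈ 1.5142.
Each bolus raises the concentration by D/Vd = 2075/277 ≈ 7.491 mg/L.
Steady-state peak Cmax,ss = C₀·R ≈ 7.491 × 1.5142 ≈ 11.343 mg/L.
Peak 11.3 mg/L vs MTC 12 mg/L: below toxic threshold.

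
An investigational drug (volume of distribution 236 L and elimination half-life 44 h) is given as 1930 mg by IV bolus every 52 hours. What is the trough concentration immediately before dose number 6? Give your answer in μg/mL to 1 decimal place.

f = (1/2)^(τ/t½) = (1/2)^(52/44) ≈ 0.4408.
C₀ = D/Vd = 1930/236 ≈ 8.178 μg/mL.
Before the 6th dose, 5 doses have been given. Superposition: Cmin = C₀·(f + f² + … + f^5).
≈ 8.178 × (0.4408 + 0.1943 + 0.0856 + 0.0378 + 0.0166) ≈ 8.178 × 0.7751 ≈ 6.339 μg/mL.

6.3 μg/mL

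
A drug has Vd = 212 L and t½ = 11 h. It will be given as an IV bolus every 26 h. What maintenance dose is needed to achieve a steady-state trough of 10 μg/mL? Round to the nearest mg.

τ/t½ = 26/11 ≈ 2.3636, so f = (1/2)^(26/11) ≈ 0.194301.
Cmin,ss = (D/Vd)·f/(1−f), so D = Cmin,ss·Vd·(1−f)/f.
D = 10 × 212 × (1−f)/f ≈ 10 × 212 × 4.14665 ≈ 8790.90 mg.

8791 mg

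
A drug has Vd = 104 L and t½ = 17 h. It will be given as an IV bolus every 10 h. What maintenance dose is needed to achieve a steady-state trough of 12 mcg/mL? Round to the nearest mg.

τ/t½ = 10/17 ≈ 0.58824, so f = (1/2)^(10/17) ≈ 0.665156.
Cmin,ss = (D/Vd)·f/(1−f), so D = Cmin,ss·Vd·(1−f)/f.
D = 12 × 104 × (1−f)/f ≈ 12 × 104 × 0.50341 ≈ 628.26 mg.

628 mg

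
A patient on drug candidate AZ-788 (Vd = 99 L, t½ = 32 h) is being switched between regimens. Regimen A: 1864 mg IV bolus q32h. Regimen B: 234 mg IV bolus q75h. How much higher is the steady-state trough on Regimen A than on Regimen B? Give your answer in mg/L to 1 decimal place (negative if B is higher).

18.2 mg/L

Regimen A: f = (1/2)^(32/32) ≈ 0.5000; Cmin,ss = (1864/99)·f/(1−f) ≈ 18.828 mg/L.
Regimen B: f = (1/2)^(75/32) ≈ 0.1970; Cmin,ss = (234/99)·f/(1−f) ≈ 0.580 mg/L.
Difference ≈ 18.828 − 0.580 ≈ 18.248 mg/L.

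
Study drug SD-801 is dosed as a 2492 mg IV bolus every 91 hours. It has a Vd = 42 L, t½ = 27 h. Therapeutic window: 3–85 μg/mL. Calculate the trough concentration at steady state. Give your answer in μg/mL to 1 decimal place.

6.4 μg/mL

τ/t½ = 91/27 ≈ 3.3704, so fraction remaining f = (1/2)^(91/27) ≈ 0.0967.
At steady state, accumulation factor R = 1/(1 − e^(−kτ)) ≈ 1.1071.
Single-dose peak C₀ = D/Vd = 2492/42 ≈ 59.333 μg/mL.
Cmax,ss = C₀/(1 − f) ≈ 59.333/0.9033 ≈ 65.685 μg/mL.
Steady-state trough Cmin,ss = Cmax,ss·f ≈ 65.685 × 0.0967 ≈ 6.352 μg/mL.
Trough 6.4 μg/mL vs MEC 3 μg/mL: adequate.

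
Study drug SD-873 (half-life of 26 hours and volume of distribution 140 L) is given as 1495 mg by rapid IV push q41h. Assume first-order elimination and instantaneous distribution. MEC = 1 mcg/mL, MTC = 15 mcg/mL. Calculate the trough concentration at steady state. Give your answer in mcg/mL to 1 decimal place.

Over one 41-h interval, 41/26 ≈ 1.5769 half-lives elapse, leaving f ≈ 0.3352 of each dose.
Single-dose peak C₀ = D/Vd = 1495/140 ≈ 10.679 mcg/mL.
Steady-state trough Cmin,ss = C₀·f/(1−f) ≈ 10.679 × 0.3352/0.6648 ≈ 5.384 mcg/mL.
Trough 5.4 mcg/mL vs MEC 1 mcg/mL: adequate.

5.4 mcg/mL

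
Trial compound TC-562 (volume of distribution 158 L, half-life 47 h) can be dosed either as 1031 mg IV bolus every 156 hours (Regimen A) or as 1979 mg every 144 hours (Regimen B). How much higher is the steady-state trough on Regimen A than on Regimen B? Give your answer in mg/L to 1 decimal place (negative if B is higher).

-1.0 mg/L

Regimen A: f = (1/2)^(156/47) ≈ 0.1002; Cmin,ss = (1031/158)·f/(1−f) ≈ 0.727 mg/L.
Regimen B: f = (1/2)^(144/47) ≈ 0.1196; Cmin,ss = (1979/158)·f/(1−f) ≈ 1.702 mg/L.
Difference ≈ 0.727 − 1.702 ≈ -0.975 mg/L.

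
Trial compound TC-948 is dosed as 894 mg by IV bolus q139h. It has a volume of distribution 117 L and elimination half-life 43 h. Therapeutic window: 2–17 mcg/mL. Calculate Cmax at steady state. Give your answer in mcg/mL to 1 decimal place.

Over one 139-h interval, 139/43 ≈ 3.2326 half-lives elapse, leaving f ≈ 0.1064 of each dose.
At steady state, accumulation factor R = 1/(1 − e^(−kτ)) ≈ 1.1191.
Each bolus raises the concentration by D/Vd = 894/117 ≈ 7.641 mcg/mL.
Cmax,ss = C₀/(1 − f) ≈ 7.641/0.8936 ≈ 8.551 mcg/mL.
Peak 8.6 mcg/mL vs MTC 17 mcg/mL: below toxic threshold.

8.6 mcg/mL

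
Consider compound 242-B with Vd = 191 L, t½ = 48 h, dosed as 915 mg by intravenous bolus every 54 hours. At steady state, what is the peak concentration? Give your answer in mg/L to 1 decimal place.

Over one 54-h interval, 54/48 ≈ 1.125 half-lives elapse, leaving f ≈ 0.4585 of each dose.
Accumulation ratio R = 1/(1 − f) ≈ 1/0.5415 ≈ 1.8467.
Each bolus raises the concentration by D/Vd = 915/191 ≈ 4.791 mg/L.
Steady-state peak Cmax,ss = C₀·R ≈ 4.791 × 1.8467 ≈ 8.848 mg/L.

8.8 mg/L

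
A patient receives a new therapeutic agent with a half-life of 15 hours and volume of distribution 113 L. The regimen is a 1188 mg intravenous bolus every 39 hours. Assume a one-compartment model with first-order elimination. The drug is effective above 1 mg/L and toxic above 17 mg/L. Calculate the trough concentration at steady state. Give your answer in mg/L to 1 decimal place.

τ/t½ = 39/15 ≈ 2.6, so fraction remaining f = (1/2)^(39/15) ≈ 0.1649.
Accumulation ratio R = 1/(1 − f) ≈ 1/0.8351 ≈ 1.1975.
Each bolus raises the concentration by D/Vd = 1188/113 ≈ 10.513 mg/L.
Steady-state peak Cmax,ss = C₀·R ≈ 10.513 × 1.1975 ≈ 12.589 mg/L.
Steady-state trough Cmin,ss = Cmax,ss·f ≈ 12.589 × 0.1649 ≈ 2.076 mg/L.
Trough 2.1 mg/L vs MEC 1 mg/L: adequate.

2.1 mg/L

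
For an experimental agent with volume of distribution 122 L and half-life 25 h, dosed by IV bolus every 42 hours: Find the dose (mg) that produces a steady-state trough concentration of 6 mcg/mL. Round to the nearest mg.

τ/t½ = 42/25 ≈ 1.68, so f = (1/2)^(42/25) ≈ 0.312083.
Cmin,ss = (D/Vd)·f/(1−f), so D = Cmin,ss·Vd·(1−f)/f.
D = 6 × 122 × (1−f)/f ≈ 6 × 122 × 2.20428 ≈ 1613.53 mg.

1614 mg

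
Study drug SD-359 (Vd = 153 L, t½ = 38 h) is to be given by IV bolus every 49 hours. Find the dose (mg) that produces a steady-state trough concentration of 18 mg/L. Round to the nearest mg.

3978 mg

τ/t½ = 49/38 ≈ 1.2895, so f = (1/2)^(49/38) ≈ 0.409100.
Cmin,ss = (D/Vd)·f/(1−f), so D = Cmin,ss·Vd·(1−f)/f.
D = 18 × 153 × (1−f)/f ≈ 18 × 153 × 1.44439 ≈ 3977.85 mg.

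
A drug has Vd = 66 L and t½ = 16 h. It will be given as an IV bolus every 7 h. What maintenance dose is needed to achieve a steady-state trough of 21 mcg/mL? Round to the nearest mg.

491 mg

τ/t½ = 7/16 ≈ 0.4375, so f = (1/2)^(7/16) ≈ 0.738413.
Cmin,ss = (D/Vd)·f/(1−f), so D = Cmin,ss·Vd·(1−f)/f.
D = 21 × 66 × (1−f)/f ≈ 21 × 66 × 0.35426 ≈ 491.00 mg.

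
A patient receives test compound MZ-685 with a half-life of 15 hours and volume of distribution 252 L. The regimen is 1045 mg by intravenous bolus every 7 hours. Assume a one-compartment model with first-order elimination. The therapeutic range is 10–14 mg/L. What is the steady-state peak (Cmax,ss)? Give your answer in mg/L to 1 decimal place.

15.0 mg/L

τ/t½ = 7/15 ≈ 0.46667, so fraction remaining f = (1/2)^(7/15) ≈ 0.7236.
At steady state, accumulation factor R = 1/(1 − e^(−kτ)) ≈ 3.6179.
Single-dose peak C₀ = D/Vd = 1045/252 ≈ 4.147 mg/L.
Steady-state peak Cmax,ss = C₀·R ≈ 4.147 × 3.6179 ≈ 15.003 mg/L.
Peak 15.0 mg/L vs MTC 14 mg/L: exceeds toxic threshold.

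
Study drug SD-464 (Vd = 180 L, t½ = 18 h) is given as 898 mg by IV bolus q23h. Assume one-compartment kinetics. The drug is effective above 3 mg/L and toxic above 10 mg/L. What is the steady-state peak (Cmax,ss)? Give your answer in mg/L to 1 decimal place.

τ/t½ = 23/18 ≈ 1.2778, so fraction remaining f = (1/2)^(23/18) ≈ 0.4124.
At steady state, accumulation factor R = 1/(1 − e^(−kτ)) ≈ 1.7018.
Each bolus raises the concentration by D/Vd = 898/180 ≈ 4.989 mg/L.
Cmax,ss = C₀/(1 − f) ≈ 4.989/0.5876 ≈ 8.490 mg/L.
Peak 8.5 mg/L vs MTC 10 mg/L: below toxic threshold.

8.5 mg/L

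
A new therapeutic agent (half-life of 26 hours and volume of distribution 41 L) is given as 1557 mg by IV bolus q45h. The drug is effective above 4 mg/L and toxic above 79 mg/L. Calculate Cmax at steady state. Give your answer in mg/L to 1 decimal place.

54.4 mg/L

Over one 45-h interval, 45/26 ≈ 1.7308 half-lives elapse, leaving f ≈ 0.3013 of each dose.
At steady state, accumulation factor R = 1/(1 − e^(−kτ)) ≈ 1.4312.
Each bolus raises the concentration by D/Vd = 1557/41 ≈ 37.976 mg/L.
Steady-state peak Cmax,ss = C₀·R ≈ 37.976 × 1.4312 ≈ 54.351 mg/L.
Peak 54.4 mg/L vs MTC 79 mg/L: below toxic threshold.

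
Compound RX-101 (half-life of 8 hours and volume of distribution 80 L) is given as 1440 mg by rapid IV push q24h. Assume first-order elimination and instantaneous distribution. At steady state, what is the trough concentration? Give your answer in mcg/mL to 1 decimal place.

The dosing interval is 3 half-lives, so f = 2^(−3) = 0.125.
At steady state, R = 1/(1 − 0.125) = 8/7.
Single-dose peak C₀ = D/Vd = 1440/80 = 18 mcg/mL.
Steady-state peak Cmax,ss = C₀·R = 18 × 8/7 ≈ 20.571 mcg/mL.
Steady-state trough Cmin,ss = Cmax,ss·f ≈ 20.571 × 0.125 ≈ 2.571 mcg/mL.

2.6 mcg/mL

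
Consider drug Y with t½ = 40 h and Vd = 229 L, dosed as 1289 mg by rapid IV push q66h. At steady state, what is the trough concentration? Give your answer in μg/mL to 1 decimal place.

2.6 μg/mL

k = ln2/t½ = ln2/40 ≈ 0.017329 h⁻¹; fraction remaining f = e^(−kτ) = e^(−0.017329×66) ≈ 0.3186.
Single-dose peak C₀ = D/Vd = 1289/229 ≈ 5.629 μg/mL.
Steady-state trough Cmin,ss = C₀·f/(1−f) ≈ 5.629 × 0.3186/0.6814 ≈ 2.632 μg/mL.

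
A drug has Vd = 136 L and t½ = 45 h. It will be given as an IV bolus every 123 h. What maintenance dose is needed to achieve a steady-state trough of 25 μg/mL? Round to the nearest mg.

19210 mg

τ/t½ = 123/45 ≈ 2.7333, so f = (1/2)^(123/45) ≈ 0.150378.
Cmin,ss = (D/Vd)·f/(1−f), so D = Cmin,ss·Vd·(1−f)/f.
D = 25 × 136 × (1−f)/f ≈ 25 × 136 × 5.64991 ≈ 19209.69 mg.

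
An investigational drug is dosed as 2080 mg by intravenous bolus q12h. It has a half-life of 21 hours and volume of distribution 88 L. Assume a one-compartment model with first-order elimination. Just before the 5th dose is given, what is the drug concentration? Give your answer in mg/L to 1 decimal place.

f = (1/2)^(τ/t½) = (1/2)^(12/21) ≈ 0.6730.
C₀ = D/Vd = 2080/88 ≈ 23.636 mg/L.
Before the 5th dose, 4 doses have been given. Superposition: Cmin = C₀·(f + f² + … + f^4).
≈ 23.636 × (0.6730 + 0.4529 + 0.3048 + 0.2051) ≈ 23.636 × 1.6358 ≈ 38.664 mg/L.

38.7 mg/L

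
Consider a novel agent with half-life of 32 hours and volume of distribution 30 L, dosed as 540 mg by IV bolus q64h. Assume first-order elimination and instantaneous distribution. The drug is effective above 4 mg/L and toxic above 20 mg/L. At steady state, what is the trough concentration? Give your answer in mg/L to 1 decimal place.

The dosing interval is 2 half-lives, so f = 2^(−2) = 0.25.
Accumulation ratio R = 1/(1 − f) = 1/0.75 = 4/3.
Single-dose peak C₀ = D/Vd = 540/30 = 18 mg/L.
Steady-state peak Cmax,ss = C₀·R = 18 × 4/3 ≈ 24.000 mg/L.
Steady-state trough Cmin,ss = Cmax,ss·f ≈ 24.000 × 0.25 ≈ 6.000 mg/L.
Trough 6.0 mg/L vs MEC 4 mg/L: adequate.

6.0 mg/L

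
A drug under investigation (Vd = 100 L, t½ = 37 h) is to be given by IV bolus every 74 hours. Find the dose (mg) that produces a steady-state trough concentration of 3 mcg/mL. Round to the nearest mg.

900 mg

τ/t½ = 74/37 ≈ 2, so f = (1/2)^(74/37) ≈ 0.250000.
Cmin,ss = (D/Vd)·f/(1−f), so D = Cmin,ss·Vd·(1−f)/f.
D = 3 × 100 × (1−f)/f ≈ 3 × 100 × 3.00000 ≈ 900.00 mg.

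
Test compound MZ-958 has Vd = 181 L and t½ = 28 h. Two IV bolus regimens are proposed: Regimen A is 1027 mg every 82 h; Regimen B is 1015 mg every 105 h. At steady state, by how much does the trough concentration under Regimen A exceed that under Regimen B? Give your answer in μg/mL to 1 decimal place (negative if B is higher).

0.4 μg/mL

Regimen A: f = (1/2)^(82/28) ≈ 0.1313; Cmin,ss = (1027/181)·f/(1−f) ≈ 0.858 μg/mL.
Regimen B: f = (1/2)^(105/28) ≈ 0.0743; Cmin,ss = (1015/181)·f/(1−f) ≈ 0.450 μg/mL.
Difference ≈ 0.858 − 0.450 ≈ 0.408 μg/mL.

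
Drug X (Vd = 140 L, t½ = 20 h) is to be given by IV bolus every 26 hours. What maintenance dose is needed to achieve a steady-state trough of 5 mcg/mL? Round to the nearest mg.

τ/t½ = 26/20 ≈ 1.3, so f = (1/2)^(26/20) ≈ 0.406126.
Cmin,ss = (D/Vd)·f/(1−f), so D = Cmin,ss·Vd·(1−f)/f.
D = 5 × 140 × (1−f)/f ≈ 5 × 140 × 1.46229 ≈ 1023.60 mg.

1024 mg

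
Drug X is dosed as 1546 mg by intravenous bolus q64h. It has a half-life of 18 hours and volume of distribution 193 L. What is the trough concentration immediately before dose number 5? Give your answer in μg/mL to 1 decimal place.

0.7 μg/mL

f = (1/2)^(τ/t½) = (1/2)^(64/18) ≈ 0.0850.
C₀ = D/Vd = 1546/193 ≈ 8.010 μg/mL.
Before the 5th dose, 4 doses have been given. Superposition: Cmin = C₀·(f + f² + … + f^4).
≈ 8.010 × (0.0850 + 0.0072 + 0.0006 + 0.0001) ≈ 8.010 × 0.0929 ≈ 0.744 μg/mL.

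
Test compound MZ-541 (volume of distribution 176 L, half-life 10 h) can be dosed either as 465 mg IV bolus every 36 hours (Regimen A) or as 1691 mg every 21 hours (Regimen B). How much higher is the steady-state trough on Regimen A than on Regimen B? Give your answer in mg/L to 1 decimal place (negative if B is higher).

Regimen A: f = (1/2)^(36/10) ≈ 0.0825; Cmin,ss = (465/176)·f/(1−f) ≈ 0.238 mg/L.
Regimen B: f = (1/2)^(21/10) ≈ 0.2333; Cmin,ss = (1691/176)·f/(1−f) ≈ 2.924 mg/L.
Difference ≈ 0.238 − 2.924 ≈ -2.686 mg/L.

-2.7 mg/L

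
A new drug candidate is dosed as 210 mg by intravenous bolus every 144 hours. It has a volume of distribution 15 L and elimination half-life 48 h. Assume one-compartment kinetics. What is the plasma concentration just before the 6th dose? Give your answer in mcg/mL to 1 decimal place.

f = (1/2)^(τ/t½) = (1/2)^(144/48) ≈ 0.1250.
C₀ = D/Vd = 210/15 ≈ 14.000 mcg/mL.
Before the 6th dose, 5 doses have been given. Superposition: Cmin = C₀·(f + f² + … + f^5).
≈ 14.000 × (0.1250 + 0.0156 + 0.0020 + 0.0002 + 0.0000) ≈ 14.000 × 0.1428 ≈ 1.999 mcg/mL.

2.0 mcg/mL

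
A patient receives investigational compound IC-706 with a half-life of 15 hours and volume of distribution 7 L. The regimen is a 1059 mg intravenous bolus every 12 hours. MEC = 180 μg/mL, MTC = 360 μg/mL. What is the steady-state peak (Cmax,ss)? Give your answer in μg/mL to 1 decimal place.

355.4 μg/mL

τ/t½ = 12/15 ≈ 0.8, so fraction remaining f = (1/2)^(12/15) ≈ 0.5743.
At steady state, accumulation factor R = 1/(1 − e^(−kτ)) ≈ 2.3491.
Each bolus raises the concentration by D/Vd = 1059/7 ≈ 151.286 μg/mL.
Steady-state peak Cmax,ss = C₀·R ≈ 151.286 × 2.3491 ≈ 355.386 μg/mL.
Peak 355.4 μg/mL vs MTC 360 μg/mL: below toxic threshold.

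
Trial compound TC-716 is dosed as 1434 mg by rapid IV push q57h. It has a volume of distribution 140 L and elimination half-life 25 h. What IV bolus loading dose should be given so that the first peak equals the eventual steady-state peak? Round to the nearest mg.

1806 mg

f = (1/2)^(57/25) ≈ 0.205898; accumulation ratio R = 1/(1−f) ≈ 1.25928.
Loading dose to hit Cmax,ss on first dose: D_load = D_maint·R ≈ 1434 × 1.25928 ≈ 1805.81 mg.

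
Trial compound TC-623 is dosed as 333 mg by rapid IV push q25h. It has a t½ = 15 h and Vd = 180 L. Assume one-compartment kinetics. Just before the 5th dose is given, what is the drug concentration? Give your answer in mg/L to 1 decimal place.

0.8 mg/L

f = (1/2)^(τ/t½) = (1/2)^(25/15) ≈ 0.3150.
C₀ = D/Vd = 333/180 ≈ 1.850 mg/L.
Before the 5th dose, 4 doses have been given. Superposition: Cmin = C₀·(f + f² + … + f^4).
≈ 1.850 × (0.3150 + 0.0992 + 0.0313 + 0.0098) ≈ 1.850 × 0.4553 ≈ 0.842 mg/L.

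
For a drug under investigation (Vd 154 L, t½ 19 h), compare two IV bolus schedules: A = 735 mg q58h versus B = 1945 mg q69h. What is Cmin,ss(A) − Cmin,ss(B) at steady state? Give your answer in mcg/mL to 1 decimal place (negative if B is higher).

-0.5 mcg/mL

Regimen A: f = (1/2)^(58/19) ≈ 0.1205; Cmin,ss = (735/154)·f/(1−f) ≈ 0.654 mcg/mL.
Regimen B: f = (1/2)^(69/19) ≈ 0.0807; Cmin,ss = (1945/154)·f/(1−f) ≈ 1.109 mcg/mL.
Difference ≈ 0.654 − 1.109 ≈ -0.455 mcg/mL.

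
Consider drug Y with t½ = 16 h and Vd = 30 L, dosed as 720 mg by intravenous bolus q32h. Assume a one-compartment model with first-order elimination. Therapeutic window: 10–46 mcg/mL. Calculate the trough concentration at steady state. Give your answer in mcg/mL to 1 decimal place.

8.0 mcg/mL

The dosing interval is 2 half-lives, so f = 2^(−2) = 0.25.
Accumulation ratio R = 1/(1 − f) = 1/0.75 = 4/3.
Single-dose peak C₀ = D/Vd = 720/30 = 24 mcg/mL.
Steady-state peak Cmax,ss = C₀·R = 24 × 4/3 ≈ 32.000 mcg/mL.
Steady-state trough Cmin,ss = Cmax,ss·f ≈ 32.000 × 0.25 ≈ 8.000 mcg/mL.
Trough 8.0 mcg/mL vs MEC 10 mcg/mL: subtherapeutic.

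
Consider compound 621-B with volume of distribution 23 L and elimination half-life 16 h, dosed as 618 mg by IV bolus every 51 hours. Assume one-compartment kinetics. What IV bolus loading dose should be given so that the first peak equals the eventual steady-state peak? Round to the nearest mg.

f = (1/2)^(51/16) ≈ 0.109766; accumulation ratio R = 1/(1−f) ≈ 1.12330.
Loading dose to hit Cmax,ss on first dose: D_load = D_maint·R ≈ 618 × 1.12330 ≈ 694.20 mg.

694 mg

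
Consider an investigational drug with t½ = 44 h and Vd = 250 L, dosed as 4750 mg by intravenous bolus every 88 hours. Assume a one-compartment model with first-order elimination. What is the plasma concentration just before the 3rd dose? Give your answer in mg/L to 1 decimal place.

f = (1/2)^(τ/t½) = (1/2)^(88/44) ≈ 0.2500.
C₀ = D/Vd = 4750/250 ≈ 19.000 mg/L.
Before the 3rd dose, 2 doses have been given. Superposition: Cmin = C₀·(f + f²).
≈ 19.000 × (0.2500 + 0.0625) ≈ 19.000 × 0.3125 ≈ 5.938 mg/L.

5.9 mg/L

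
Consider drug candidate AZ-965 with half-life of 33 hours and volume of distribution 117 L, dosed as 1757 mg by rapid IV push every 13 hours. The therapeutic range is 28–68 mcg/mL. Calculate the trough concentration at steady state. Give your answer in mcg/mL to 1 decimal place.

τ/t½ = 13/33 ≈ 0.39394, so fraction remaining f = (1/2)^(13/33) ≈ 0.7610.
At steady state, accumulation factor R = 1/(1 − e^(−kτ)) ≈ 4.1841.
Each bolus raises the concentration by D/Vd = 1757/117 ≈ 15.017 mcg/mL.
Cmax,ss = C₀/(1 − f) ≈ 15.017/0.2390 ≈ 62.833 mcg/mL.
One interval later, Cmin,ss = Cmax,ss·e^(−kτ) ≈ 62.833 × 0.7610 ≈ 47.816 mcg/mL.
Trough 47.8 mcg/mL vs MEC 28 mcg/mL: adequate.

47.8 mcg/mL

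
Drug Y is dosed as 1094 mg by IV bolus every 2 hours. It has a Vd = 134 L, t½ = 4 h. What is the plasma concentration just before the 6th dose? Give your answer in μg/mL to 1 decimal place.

16.2 μg/mL

f = (1/2)^(τ/t½) = (1/2)^(2/4) ≈ 0.7071.
C₀ = D/Vd = 1094/134 ≈ 8.164 μg/mL.
Before the 6th dose, 5 doses have been given. Superposition: Cmin = C₀·(f + f² + … + f^5).
≈ 8.164 × (0.7071 + 0.5000 + 0.3535 + 0.2500 + 0.1768) ≈ 8.164 × 1.9874 ≈ 16.225 μg/mL.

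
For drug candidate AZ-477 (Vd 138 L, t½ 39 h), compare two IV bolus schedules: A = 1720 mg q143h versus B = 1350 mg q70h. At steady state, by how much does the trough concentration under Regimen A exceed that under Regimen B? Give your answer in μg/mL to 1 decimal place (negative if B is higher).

-2.9 μg/mL

Regimen A: f = (1/2)^(143/39) ≈ 0.0787; Cmin,ss = (1720/138)·f/(1−f) ≈ 1.065 μg/mL.
Regimen B: f = (1/2)^(70/39) ≈ 0.2882; Cmin,ss = (1350/138)·f/(1−f) ≈ 3.961 μg/mL.
Difference ≈ 1.065 − 3.961 ≈ -2.896 μg/mL.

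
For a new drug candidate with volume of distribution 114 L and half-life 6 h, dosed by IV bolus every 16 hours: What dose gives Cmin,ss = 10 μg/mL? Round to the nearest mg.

6099 mg

τ/t½ = 16/6 ≈ 2.6667, so f = (1/2)^(16/6) ≈ 0.157490.
Cmin,ss = (D/Vd)·f/(1−f), so D = Cmin,ss·Vd·(1−f)/f.
D = 10 × 114 × (1−f)/f ≈ 10 × 114 × 5.34961 ≈ 6098.56 mg.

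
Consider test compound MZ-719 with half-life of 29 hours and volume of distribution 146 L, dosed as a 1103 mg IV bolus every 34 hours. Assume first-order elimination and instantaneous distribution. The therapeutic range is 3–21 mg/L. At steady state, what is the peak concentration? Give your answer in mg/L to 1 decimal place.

τ/t½ = 34/29 ≈ 1.1724, so fraction remaining f = (1/2)^(34/29) ≈ 0.4437.
At steady state, accumulation factor R = 1/(1 − e^(−kτ)) ≈ 1.7976.
Each bolus raises the concentration by D/Vd = 1103/146 ≈ 7.555 mg/L.
Steady-state peak Cmax,ss = C₀·R ≈ 7.555 × 1.7976 ≈ 13.581 mg/L.
Peak 13.6 mg/L vs MTC 21 mg/L: below toxic threshold.

13.6 mg/L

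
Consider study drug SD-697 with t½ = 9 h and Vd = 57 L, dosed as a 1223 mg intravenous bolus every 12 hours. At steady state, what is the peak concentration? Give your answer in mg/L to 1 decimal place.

35.6 mg/L

Over one 12-h interval, 12/9 ≈ 1.3333 half-lives elapse, leaving f ≈ 0.3969 of each dose.
Accumulation ratio R = 1/(1 − f) ≈ 1/0.6031 ≈ 1.6581.
Each bolus raises the concentration by D/Vd = 1223/57 ≈ 21.456 mg/L.
Steady-state peak Cmax,ss = C₀·R ≈ 21.456 × 1.6581 ≈ 35.576 mg/L.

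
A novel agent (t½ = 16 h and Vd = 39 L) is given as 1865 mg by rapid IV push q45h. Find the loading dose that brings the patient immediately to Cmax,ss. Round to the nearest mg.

2175 mg

f = (1/2)^(45/16) ≈ 0.142349; accumulation ratio R = 1/(1−f) ≈ 1.16598.
Loading dose to hit Cmax,ss on first dose: D_load = D_maint·R ≈ 1865 × 1.16598 ≈ 2174.55 mg.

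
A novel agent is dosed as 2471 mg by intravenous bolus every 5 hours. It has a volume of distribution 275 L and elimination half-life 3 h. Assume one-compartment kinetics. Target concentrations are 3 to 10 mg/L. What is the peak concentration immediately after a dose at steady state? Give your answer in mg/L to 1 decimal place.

13.1 mg/L

k = ln2/t½ = ln2/3 ≈ 0.231049 h⁻¹; fraction remaining f = e^(−kτ) = e^(−0.231049×5) ≈ 0.3150.
At steady state, accumulation factor R = 1/(1 − e^(−kτ)) ≈ 1.4599.
Single-dose peak C₀ = D/Vd = 2471/275 ≈ 8.985 mg/L.
Cmax,ss = C₀/(1 − f) ≈ 8.985/0.6850 ≈ 13.117 mg/L.
Peak 13.1 mg/L vs MTC 10 mg/L: exceeds toxic threshold.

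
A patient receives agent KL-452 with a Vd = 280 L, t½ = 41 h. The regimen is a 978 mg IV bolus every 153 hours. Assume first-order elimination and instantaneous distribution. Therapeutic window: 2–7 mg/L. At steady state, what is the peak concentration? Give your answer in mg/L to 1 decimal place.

τ/t½ = 153/41 ≈ 3.7317, so fraction remaining f = (1/2)^(153/41) ≈ 0.0753.
At steady state, accumulation factor R = 1/(1 − e^(−kτ)) ≈ 1.0814.
Each bolus raises the concentration by D/Vd = 978/280 ≈ 3.493 mg/L.
Cmax,ss = C₀/(1 − f) ≈ 3.493/0.9247 ≈ 3.777 mg/L.
Peak 3.8 mg/L vs MTC 7 mg/L: below toxic threshold.

3.8 mg/L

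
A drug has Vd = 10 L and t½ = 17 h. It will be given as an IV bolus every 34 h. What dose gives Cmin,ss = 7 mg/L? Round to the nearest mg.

210 mg

τ/t½ = 34/17 ≈ 2, so f = (1/2)^(34/17) ≈ 0.250000.
Cmin,ss = (D/Vd)·f/(1−f), so D = Cmin,ss·Vd·(1−f)/f.
D = 7 × 10 × (1−f)/f ≈ 7 × 10 × 3.00000 ≈ 210.00 mg.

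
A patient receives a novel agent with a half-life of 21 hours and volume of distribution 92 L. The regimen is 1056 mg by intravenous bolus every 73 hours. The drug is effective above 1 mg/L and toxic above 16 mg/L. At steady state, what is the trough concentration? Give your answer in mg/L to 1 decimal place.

1.1 mg/L

k = ln2/t½ = ln2/21 ≈ 0.033007 h⁻¹; fraction remaining f = e^(−kτ) = e^(−0.033007×73) ≈ 0.0899.
Accumulation ratio R = 1/(1 − f) ≈ 1/0.9101 ≈ 1.0988.
Single-dose peak C₀ = D/Vd = 1056/92 ≈ 11.478 mg/L.
Steady-state peak Cmax,ss = C₀·R ≈ 11.478 × 1.0988 ≈ 12.612 mg/L.
One interval later, Cmin,ss = Cmax,ss·e^(−kτ) ≈ 12.612 × 0.0899 ≈ 1.134 mg/L.
Trough 1.1 mg/L vs MEC 1 mg/L: adequate.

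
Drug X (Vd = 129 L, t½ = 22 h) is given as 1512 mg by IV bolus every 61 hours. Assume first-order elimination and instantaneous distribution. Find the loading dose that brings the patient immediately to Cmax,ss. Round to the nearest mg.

f = (1/2)^(61/22) ≈ 0.146327; accumulation ratio R = 1/(1−f) ≈ 1.17141.
Loading dose to hit Cmax,ss on first dose: D_load = D_maint·R ≈ 1512 × 1.17141 ≈ 1771.17 mg.

1771 mg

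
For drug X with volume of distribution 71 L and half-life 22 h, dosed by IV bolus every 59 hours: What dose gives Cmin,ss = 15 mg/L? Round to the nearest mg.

τ/t½ = 59/22 ≈ 2.6818, so f = (1/2)^(59/22) ≈ 0.155845.
Cmin,ss = (D/Vd)·f/(1−f), so D = Cmin,ss·Vd·(1−f)/f.
D = 15 × 71 × (1−f)/f ≈ 15 × 71 × 5.41663 ≈ 5768.71 mg.

5769 mg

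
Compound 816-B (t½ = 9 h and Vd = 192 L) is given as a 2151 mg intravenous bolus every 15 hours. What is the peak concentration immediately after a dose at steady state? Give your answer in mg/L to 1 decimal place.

16.4 mg/L

τ/t½ = 15/9 ≈ 1.6667, so fraction remaining f = (1/2)^(15/9) ≈ 0.3150.
At steady state, accumulation factor R = 1/(1 − e^(−kτ)) ≈ 1.4599.
Single-dose peak C₀ = D/Vd = 2151/192 ≈ 11.203 mg/L.
Steady-state peak Cmax,ss = C₀·R ≈ 11.203 × 1.4599 ≈ 16.355 mg/L.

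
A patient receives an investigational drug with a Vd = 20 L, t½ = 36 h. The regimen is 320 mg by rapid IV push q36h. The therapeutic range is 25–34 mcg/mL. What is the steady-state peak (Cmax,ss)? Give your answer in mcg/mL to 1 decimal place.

32.0 mcg/mL

τ = 36 h = 1 half-life, so f = (1/2)^1 = 0.5.
Accumulation ratio R = 1/(1 − f) = 1/0.5 = 2/1.
Single-dose peak C₀ = D/Vd = 320/20 = 16 mcg/mL.
Steady-state peak Cmax,ss = C₀·R = 16 × 2/1 ≈ 32.000 mcg/mL.
Peak 32.0 mcg/mL vs MTC 34 mcg/mL: below toxic threshold.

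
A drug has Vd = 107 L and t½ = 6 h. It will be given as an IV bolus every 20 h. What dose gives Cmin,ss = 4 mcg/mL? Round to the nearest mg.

τ/t½ = 20/6 ≈ 3.3333, so f = (1/2)^(20/6) ≈ 0.099213.
Cmin,ss = (D/Vd)·f/(1−f), so D = Cmin,ss·Vd·(1−f)/f.
D = 4 × 107 × (1−f)/f ≈ 4 × 107 × 9.07932 ≈ 3885.95 mg.

3886 mg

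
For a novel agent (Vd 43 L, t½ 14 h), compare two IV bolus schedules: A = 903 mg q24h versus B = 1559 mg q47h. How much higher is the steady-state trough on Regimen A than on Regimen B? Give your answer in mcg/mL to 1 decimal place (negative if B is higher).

Regimen A: f = (1/2)^(24/14) ≈ 0.3048; Cmin,ss = (903/43)·f/(1−f) ≈ 9.207 mcg/mL.
Regimen B: f = (1/2)^(47/14) ≈ 0.0976; Cmin,ss = (1559/43)·f/(1−f) ≈ 3.921 mcg/mL.
Difference ≈ 9.207 − 3.921 ≈ 5.286 mcg/mL.

5.3 mcg/mL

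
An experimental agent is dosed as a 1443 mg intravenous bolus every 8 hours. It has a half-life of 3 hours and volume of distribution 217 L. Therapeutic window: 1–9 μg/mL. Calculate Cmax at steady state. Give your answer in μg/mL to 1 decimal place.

k = ln2/t½ = ln2/3 ≈ 0.231049 h⁻¹; fraction remaining f = e^(−kτ) = e^(−0.231049×8) ≈ 0.1575.
Accumulation ratio R = 1/(1 − f) ≈ 1/0.8425 ≈ 1.1869.
Single-dose peak C₀ = D/Vd = 1443/217 ≈ 6.650 μg/mL.
Steady-state peak Cmax,ss = C₀·R ≈ 6.650 × 1.1869 ≈ 7.893 μg/mL.
Peak 7.9 μg/mL vs MTC 9 μg/mL: below toxic threshold.

7.9 μg/mL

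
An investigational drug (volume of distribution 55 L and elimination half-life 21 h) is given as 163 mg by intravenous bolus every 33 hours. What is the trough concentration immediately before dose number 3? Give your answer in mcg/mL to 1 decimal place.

1.3 mcg/mL

f = (1/2)^(τ/t½) = (1/2)^(33/21) ≈ 0.3365.
C₀ = D/Vd = 163/55 ≈ 2.964 mcg/mL.
Before the 3rd dose, 2 doses have been given. Superposition: Cmin = C₀·(f + f²).
≈ 2.964 × (0.3365 + 0.1132) ≈ 2.964 × 0.4497 ≈ 1.333 mcg/mL.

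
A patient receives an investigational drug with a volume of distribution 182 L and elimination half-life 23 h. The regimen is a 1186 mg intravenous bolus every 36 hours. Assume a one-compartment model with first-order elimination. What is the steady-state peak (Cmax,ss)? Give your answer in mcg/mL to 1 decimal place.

k = ln2/t½ = ln2/23 ≈ 0.030137 h⁻¹; fraction remaining f = e^(−kτ) = e^(−0.030137×36) ≈ 0.3379.
At steady state, accumulation factor R = 1/(1 − e^(−kτ)) ≈ 1.5103.
Single-dose peak C₀ = D/Vd = 1186/182 ≈ 6.516 mcg/mL.
Steady-state peak Cmax,ss = C₀·R ≈ 6.516 × 1.5103 ≈ 9.841 mcg/mL.

9.8 mcg/mL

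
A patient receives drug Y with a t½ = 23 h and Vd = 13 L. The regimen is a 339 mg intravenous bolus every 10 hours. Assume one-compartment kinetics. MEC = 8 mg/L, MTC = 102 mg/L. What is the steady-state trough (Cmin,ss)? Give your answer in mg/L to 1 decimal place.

k = ln2/t½ = ln2/23 ≈ 0.030137 h⁻¹; fraction remaining f = e^(−kτ) = e^(−0.030137×10) ≈ 0.7398.
Single-dose peak C₀ = D/Vd = 339/13 ≈ 26.077 mg/L.
Steady-state trough Cmin,ss = C₀·f/(1−f) ≈ 26.077 × 0.7398/0.2602 ≈ 74.142 mg/L.
Trough 74.1 mg/L vs MEC 8 mg/L: adequate.

74.1 mg/L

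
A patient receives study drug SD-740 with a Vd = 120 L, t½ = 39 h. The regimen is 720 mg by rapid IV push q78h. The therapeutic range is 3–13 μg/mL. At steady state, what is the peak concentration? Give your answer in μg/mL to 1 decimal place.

τ = 78 h = 2 half-lives, so f = (1/2)^2 = 0.25.
Accumulation ratio R = 1/(1 − f) = 1/0.75 = 4/3.
Single-dose peak C₀ = D/Vd = 720/120 = 6 μg/mL.
Steady-state peak Cmax,ss = C₀·R = 6 × 4/3 ≈ 8.000 μg/mL.
Peak 8.0 μg/mL vs MTC 13 μg/mL: below toxic threshold.

8.0 μg/mL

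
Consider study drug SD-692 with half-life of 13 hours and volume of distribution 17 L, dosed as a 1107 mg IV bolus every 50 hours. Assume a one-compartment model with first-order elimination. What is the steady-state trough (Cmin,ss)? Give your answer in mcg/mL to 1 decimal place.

4.9 mcg/mL

Over one 50-h interval, 50/13 ≈ 3.8462 half-lives elapse, leaving f ≈ 0.0695 of each dose.
At steady state, accumulation factor R = 1/(1 − e^(−kτ)) ≈ 1.0747.
Single-dose peak C₀ = D/Vd = 1107/17 ≈ 65.118 mcg/mL.
Steady-state peak Cmax,ss = C₀·R ≈ 65.118 × 1.0747 ≈ 69.982 mcg/mL.
Steady-state trough Cmin,ss = Cmax,ss·f ≈ 69.982 × 0.0695 ≈ 4.864 mcg/mL.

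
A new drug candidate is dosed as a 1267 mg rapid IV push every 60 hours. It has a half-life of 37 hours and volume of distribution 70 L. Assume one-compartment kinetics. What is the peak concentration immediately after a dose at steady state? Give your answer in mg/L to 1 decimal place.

k = ln2/t½ = ln2/37 ≈ 0.018734 h⁻¹; fraction remaining f = e^(−kτ) = e^(−0.018734×60) ≈ 0.3250.
Accumulation ratio R = 1/(1 − f) ≈ 1/0.6750 ≈ 1.4815.
Single-dose peak C₀ = D/Vd = 1267/70 ≈ 18.100 mg/L.
Steady-state peak Cmax,ss = C₀·R ≈ 18.100 × 1.4815 ≈ 26.815 mg/L.

26.8 mg/L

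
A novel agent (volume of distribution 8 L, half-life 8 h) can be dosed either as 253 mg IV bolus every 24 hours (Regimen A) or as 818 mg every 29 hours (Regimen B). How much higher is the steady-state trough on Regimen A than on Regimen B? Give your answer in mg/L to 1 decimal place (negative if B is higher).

-4.5 mg/L

Regimen A: f = (1/2)^(24/8) ≈ 0.1250; Cmin,ss = (253/8)·f/(1−f) ≈ 4.518 mg/L.
Regimen B: f = (1/2)^(29/8) ≈ 0.0811; Cmin,ss = (818/8)·f/(1−f) ≈ 9.024 mg/L.
Difference ≈ 4.518 − 9.024 ≈ -4.506 mg/L.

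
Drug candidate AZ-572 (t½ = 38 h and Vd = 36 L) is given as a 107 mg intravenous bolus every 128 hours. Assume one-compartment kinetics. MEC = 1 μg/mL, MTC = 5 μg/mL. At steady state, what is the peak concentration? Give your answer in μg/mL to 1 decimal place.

k = ln2/t½ = ln2/38 ≈ 0.018241 h⁻¹; fraction remaining f = e^(−kτ) = e^(−0.018241×128) ≈ 0.0968.
Accumulation ratio R = 1/(1 − f) ≈ 1/0.9032 ≈ 1.1072.
Each bolus raises the concentration by D/Vd = 107/36 ≈ 2.972 μg/mL.
Cmax,ss = C₀/(1 − f) ≈ 2.972/0.9032 ≈ 3.291 μg/mL.
Peak 3.3 μg/mL vs MTC 5 μg/mL: below toxic threshold.

3.3 μg/mL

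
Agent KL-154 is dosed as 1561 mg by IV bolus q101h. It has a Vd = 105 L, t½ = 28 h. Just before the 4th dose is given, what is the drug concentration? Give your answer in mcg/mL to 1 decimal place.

1.3 mcg/mL

f = (1/2)^(τ/t½) = (1/2)^(101/28) ≈ 0.0821.
C₀ = D/Vd = 1561/105 ≈ 14.867 mcg/mL.
Before the 4th dose, 3 doses have been given. Superposition: Cmin = C₀·(f + f² + … + f^3).
≈ 14.867 × (0.0821 + 0.0067 + 0.0006) ≈ 14.867 × 0.0894 ≈ 1.329 mcg/mL.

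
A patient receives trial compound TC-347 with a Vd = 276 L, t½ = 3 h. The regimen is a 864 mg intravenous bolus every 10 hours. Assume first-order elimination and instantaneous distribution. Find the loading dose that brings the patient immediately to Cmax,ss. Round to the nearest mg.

f = (1/2)^(10/3) ≈ 0.099213; accumulation ratio R = 1/(1−f) ≈ 1.11014.
Loading dose to hit Cmax,ss on first dose: D_load = D_maint·R ≈ 864 × 1.11014 ≈ 959.16 mg.

959 mg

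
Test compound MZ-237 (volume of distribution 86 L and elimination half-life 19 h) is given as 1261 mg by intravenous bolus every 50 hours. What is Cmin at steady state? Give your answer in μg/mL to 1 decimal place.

τ/t½ = 50/19 ≈ 2.6316, so fraction remaining f = (1/2)^(50/19) ≈ 0.1614.
Single-dose peak C₀ = D/Vd = 1261/86 ≈ 14.663 μg/mL.
Steady-state trough Cmin,ss = C₀·f/(1−f) ≈ 14.663 × 0.1614/0.8386 ≈ 2.822 μg/mL.

2.8 μg/mL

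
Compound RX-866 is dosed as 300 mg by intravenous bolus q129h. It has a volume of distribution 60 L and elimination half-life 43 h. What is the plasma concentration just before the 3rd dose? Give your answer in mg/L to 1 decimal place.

f = (1/2)^(τ/t½) = (1/2)^(129/43) ≈ 0.1250.
C₀ = D/Vd = 300/60 ≈ 5.000 mg/L.
Before the 3rd dose, 2 doses have been given. Superposition: Cmin = C₀·(f + f²).
≈ 5.000 × (0.1250 + 0.0156) ≈ 5.000 × 0.1406 ≈ 0.703 mg/L.

0.7 mg/L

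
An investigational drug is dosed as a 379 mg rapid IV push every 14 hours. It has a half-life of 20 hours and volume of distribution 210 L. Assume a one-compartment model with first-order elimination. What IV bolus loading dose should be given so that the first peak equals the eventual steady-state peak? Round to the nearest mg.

f = (1/2)^(14/20) ≈ 0.615572; accumulation ratio R = 1/(1−f) ≈ 2.60127.
Loading dose to hit Cmax,ss on first dose: D_load = D_maint·R ≈ 379 × 2.60127 ≈ 985.88 mg.

986 mg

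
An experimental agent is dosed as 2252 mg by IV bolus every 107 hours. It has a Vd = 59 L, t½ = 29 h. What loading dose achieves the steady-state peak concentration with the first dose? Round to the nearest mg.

f = (1/2)^(107/29) ≈ 0.077500; accumulation ratio R = 1/(1−f) ≈ 1.08401.
Loading dose to hit Cmax,ss on first dose: D_load = D_maint·R ≈ 2252 × 1.08401 ≈ 2441.19 mg.

2441 mg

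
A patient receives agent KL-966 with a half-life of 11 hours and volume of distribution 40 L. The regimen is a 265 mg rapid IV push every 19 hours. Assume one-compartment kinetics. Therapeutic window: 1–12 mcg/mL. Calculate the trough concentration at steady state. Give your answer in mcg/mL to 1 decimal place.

2.9 mcg/mL

Over one 19-h interval, 19/11 ≈ 1.7273 half-lives elapse, leaving f ≈ 0.3020 of each dose.
Accumulation ratio R = 1/(1 − f) ≈ 1/0.6980 ≈ 1.4327.
Each bolus raises the concentration by D/Vd = 265/40 ≈ 6.625 mcg/mL.
Cmax,ss = C₀/(1 − f) ≈ 6.625/0.6980 ≈ 9.491 mcg/mL.
Steady-state trough Cmin,ss = Cmax,ss·f ≈ 9.491 × 0.3020 ≈ 2.866 mcg/mL.
Trough 2.9 mcg/mL vs MEC 1 mcg/mL: adequate.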